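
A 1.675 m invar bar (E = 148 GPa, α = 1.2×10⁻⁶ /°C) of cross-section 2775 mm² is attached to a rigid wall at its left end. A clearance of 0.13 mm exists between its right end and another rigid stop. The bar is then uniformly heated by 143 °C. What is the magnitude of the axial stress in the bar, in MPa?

Free thermal elongation = αΔT L = 1.2×10⁻⁶ × 143 × 1675 = 0.2874 mm.
This exceeds the 0.13 mm gap, so the wall pushes back. The portion of expansion that must be recovered elastically is δ_free − gap = 0.2874 − 0.13 = 0.1574 mm.
Compatibility: PL/(AE) = 0.1574 mm, so σ = P/A = E × (0.1574/1675) = 13.91 MPa.

σ ≈ 13.9 MPa (compressive)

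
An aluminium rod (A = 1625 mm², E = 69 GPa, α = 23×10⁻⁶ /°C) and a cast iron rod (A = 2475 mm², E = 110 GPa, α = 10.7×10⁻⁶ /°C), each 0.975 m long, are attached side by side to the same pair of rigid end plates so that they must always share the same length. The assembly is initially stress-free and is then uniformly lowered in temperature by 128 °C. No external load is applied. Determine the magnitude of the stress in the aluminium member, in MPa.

σ ≈ 76.9 MPa (tensile)

The aluminium has the larger α, so on cooling it would change length more than the cast iron if both were free. The rigid plates force a common final length, so the aluminium is put into tension and the cast iron into compression, with equal and opposite forces P (no external load).
Compatibility of the two members (thermal + elastic change equal): (α₁ − α₂)ΔT = P·[1/(A₁E₁) + 1/(A₂E₂)].
|α₁ − α₂|·ΔT = 12.3×10⁻⁶ × 128 = 0.001574.
1/(A₁E₁) + 1/(A₂E₂) = 1/(1625×69×10³) + 1/(2475×110×10³) = 1.259×10⁻⁸ N⁻¹.
P = 0.001574 / 1.259×10⁻⁸ = 125000 N = 125 kN.
σ_{aluminium} = P/A₁ = 125000/1625 = 76.94 MPa, tensile.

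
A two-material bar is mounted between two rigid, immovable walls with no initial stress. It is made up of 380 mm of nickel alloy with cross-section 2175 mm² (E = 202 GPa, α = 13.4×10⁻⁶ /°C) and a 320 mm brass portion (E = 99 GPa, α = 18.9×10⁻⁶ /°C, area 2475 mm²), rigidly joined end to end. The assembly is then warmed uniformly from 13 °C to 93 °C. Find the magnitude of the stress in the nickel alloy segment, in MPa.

σ ≈ 189 MPa (compressive)

If the supports were absent, the total length change would be Σ αᵢΔT Lᵢ = 13.4×10⁻⁶×80×380 + 18.9×10⁻⁶×80×320 = 0.8912 mm.
The walls prevent any net length change, so an axial force P (same in every segment) develops. Compatibility: P · Σ Lᵢ/(AᵢEᵢ) = δ_free.
The series flexibility is Σ Lᵢ/(AᵢEᵢ) = 380/(2175×202×10³) + 320/(2475×99×10³) = 2.171×10⁻⁶ mm/N.
So P = 0.8912 / 2.171×10⁻⁶ = 410.5 kN, compressive.
σ_{nickel alloy} = P / A = 410500 / 2175 = 188.7 MPa.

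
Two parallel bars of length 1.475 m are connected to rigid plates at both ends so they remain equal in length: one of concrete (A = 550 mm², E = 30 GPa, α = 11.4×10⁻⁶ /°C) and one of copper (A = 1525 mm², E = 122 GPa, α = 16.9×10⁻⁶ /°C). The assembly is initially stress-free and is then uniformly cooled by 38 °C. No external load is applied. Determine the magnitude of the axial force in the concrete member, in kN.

Equilibrium of a rigid end plate with no external load gives equal and opposite internal forces ±P in the two members. Since α_{copper} > α_{concrete}, cooling drives the copper into tension and the concrete into compression.
Setting the final lengths equal and cancelling L: (α₁ − α₂)ΔT = P/(A₁E₁) + P/(A₂E₂).
|α₁ − α₂|·ΔT = 5.5×10⁻⁶ × 38 = 0.000209.
1/(A₁E₁) + 1/(A₂E₂) = 1/(550×30×10³) + 1/(1525×122×10³) = 6.598×10⁻⁸ N⁻¹.
So P = 0.000209 / 6.598×10⁻⁸ = 3.168 kN.

P ≈ 3.17 kN (compressive in the concrete)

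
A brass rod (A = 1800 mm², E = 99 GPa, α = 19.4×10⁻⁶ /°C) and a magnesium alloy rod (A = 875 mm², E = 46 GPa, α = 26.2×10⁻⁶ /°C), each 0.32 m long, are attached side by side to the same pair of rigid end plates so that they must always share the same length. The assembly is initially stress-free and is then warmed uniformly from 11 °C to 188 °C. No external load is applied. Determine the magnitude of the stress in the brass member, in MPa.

The magnesium alloy has the larger α, so on heating it would change length more than the brass if both were free. The rigid plates force a common final length, so the magnesium alloy is put into compression and the brass into tension, with equal and opposite forces P (no external load).
Compatibility of the two members (thermal + elastic change equal): (α₁ − α₂)ΔT = P·[1/(A₁E₁) + 1/(A₂E₂)].
|α₁ − α₂|·ΔT = 6.8×10⁻⁶ × 177 = 0.001204.
1/(A₁E₁) + 1/(A₂E₂) = 1/(1800×99×10³) + 1/(875×46×10³) = 3.046×10⁻⁸ N⁻¹.
So P = 0.001204 / 3.046×10⁻⁸ = 39.52 kN.
σ_{brass} = P/A₁ = 39520/1800 = 21.95 MPa, tensile.

σ ≈ 22 MPa (tensile)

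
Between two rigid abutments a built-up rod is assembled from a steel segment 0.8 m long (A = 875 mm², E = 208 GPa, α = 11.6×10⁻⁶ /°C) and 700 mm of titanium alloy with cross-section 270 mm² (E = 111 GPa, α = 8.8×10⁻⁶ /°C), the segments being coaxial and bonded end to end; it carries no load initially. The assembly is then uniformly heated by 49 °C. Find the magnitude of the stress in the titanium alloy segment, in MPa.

σ ≈ 101 MPa (compressive)

With the walls removed the bar would change length by δ_free = Σ αᵢΔT Lᵢ = 11.6×10⁻⁶×49×800 + 8.8×10⁻⁶×49×700 = 0.7566 mm.
The rigid supports impose zero overall length change; the single axial force P common to all segments must satisfy P Σ Lᵢ/(AᵢEᵢ) = δ_free.
Σ Lᵢ/(AᵢEᵢ) = 800/(875×208×10³) + 700/(270×111×10³) = 2.775×10⁻⁵ mm/N.
P = 0.7566 / 2.775×10⁻⁵ = 27260 N = 27.26 kN, compressive.
σ_{titanium alloy} = P / A = 27260 / 270 = 101 MPa.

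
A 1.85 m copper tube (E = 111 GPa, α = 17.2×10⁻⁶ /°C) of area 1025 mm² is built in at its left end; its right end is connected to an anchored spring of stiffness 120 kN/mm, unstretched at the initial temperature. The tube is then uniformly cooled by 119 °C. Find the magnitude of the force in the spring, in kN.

P ≈ 154 kN

The unrestrained thermal change is αΔT L = 17.2×10⁻⁶ × 119 × 1850 = 3.787 mm.
Let P be the tensile force in the spring. The tube extends elastically by PL/(AE) and the spring stretches by P/k; together these equal δ_free.
So P = δ_free / [L/(AE) + 1/k] = 3.787 / [ 1850/(1025×111×10³) + 1/(120×10³) ].
P = 3.787 / 2.459×10⁻⁵ = 154000 N.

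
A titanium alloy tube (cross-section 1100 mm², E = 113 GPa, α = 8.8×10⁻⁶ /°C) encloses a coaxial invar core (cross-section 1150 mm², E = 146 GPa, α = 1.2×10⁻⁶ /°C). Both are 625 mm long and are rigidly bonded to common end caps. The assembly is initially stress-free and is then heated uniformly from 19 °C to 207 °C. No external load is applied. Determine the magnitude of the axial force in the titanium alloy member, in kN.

P ≈ 102 kN (compressive in the titanium alloy)

Both members must finish at the same length. With the larger α, the titanium alloy tends to over-expand; the plates restrain it, putting the titanium alloy in compression and the invar in tension. With no external load the two internal forces are equal and opposite, magnitude P.
Setting the final lengths equal and cancelling L: (α₁ − α₂)ΔT = P/(A₁E₁) + P/(A₂E₂).
|α₁ − α₂|·ΔT = 7.6×10⁻⁶ × 188 = 0.001429.
1/(A₁E₁) + 1/(A₂E₂) = 1/(1100×113×10³) + 1/(1150×146×10³) = 1.4×10⁻⁸ N⁻¹.
P = 0.001429 / 1.4×10⁻⁸ = 102100 N = 102.1 kN.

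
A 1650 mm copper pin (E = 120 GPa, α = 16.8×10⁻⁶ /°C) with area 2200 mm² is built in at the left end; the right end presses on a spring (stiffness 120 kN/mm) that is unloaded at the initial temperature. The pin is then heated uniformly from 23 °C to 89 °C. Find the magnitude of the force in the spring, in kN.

P ≈ 125 kN

If the spring were absent the pin would lengthen by αΔT L = 16.8×10⁻⁶ × 66 × 1650 = 1.83 mm.
Let P be the compressive force at the spring. The pin shortens elastically by PL/(AE) and the spring compresses by P/k; together these equal δ_free.
So P = δ_free / [L/(AE) + 1/k] = 1.83 / [ 1650/(2200×120×10³) + 1/(120×10³) ].
P = 1.83 / 1.458×10⁻⁵ = 125500 N.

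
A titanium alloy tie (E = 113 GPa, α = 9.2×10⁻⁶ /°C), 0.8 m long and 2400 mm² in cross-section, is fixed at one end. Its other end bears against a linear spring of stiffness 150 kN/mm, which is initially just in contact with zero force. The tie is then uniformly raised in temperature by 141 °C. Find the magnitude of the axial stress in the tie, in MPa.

If the spring were absent the tie would lengthen by αΔT L = 9.2×10⁻⁶ × 141 × 800 = 1.038 mm.
Let P be the compressive force at the spring. The tie shortens elastically by PL/(AE) and the spring compresses by P/k; together these equal δ_free.
P [ L/(AE) + 1/k ] = δ_free → P [ 800/(2400×113×10³) + 1/(150×10³) ] = 1.038.
P = 1.038 / 9.617×10⁻⁶ = 107900 N.
σ = P/A = 107900/2400 = 44.96 MPa.

σ ≈ 45 MPa (compressive)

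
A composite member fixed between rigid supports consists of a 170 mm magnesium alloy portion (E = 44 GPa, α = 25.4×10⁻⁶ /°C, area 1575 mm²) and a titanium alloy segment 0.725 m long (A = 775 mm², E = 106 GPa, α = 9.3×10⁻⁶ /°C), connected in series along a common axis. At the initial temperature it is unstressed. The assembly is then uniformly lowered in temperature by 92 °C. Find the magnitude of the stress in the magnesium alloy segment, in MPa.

Free thermal contraction of the whole bar: Σ αᵢΔT Lᵢ = 25.4×10⁻⁶×92×170 + 9.3×10⁻⁶×92×725 = 1.018 mm.
The rigid supports impose zero overall length change; the single axial force P common to all segments must satisfy P Σ Lᵢ/(AᵢEᵢ) = δ_free.
Σ Lᵢ/(AᵢEᵢ) = 170/(1575×44×10³) + 725/(775×106×10³) = 1.128×10⁻⁵ mm/N.
Hence P = δ_free / Σ(L/AE) = 1.018/1.128×10⁻⁵ = 90.22 kN (tensile).
σ_{magnesium alloy} = P / A = 90220 / 1575 = 57.28 MPa.

σ ≈ 57.3 MPa (tensile)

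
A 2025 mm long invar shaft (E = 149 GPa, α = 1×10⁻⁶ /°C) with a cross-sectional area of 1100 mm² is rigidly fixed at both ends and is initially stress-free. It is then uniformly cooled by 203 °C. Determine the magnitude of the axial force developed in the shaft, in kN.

P ≈ 33.3 kN (tensile)

The ends cannot move, so σ = EαΔT = 149×10³ × 1×10⁻⁶ × 203 = 30.25 MPa.
Then P = σA = 30.25 × 1100 mm² = 33.27 kN, tensile.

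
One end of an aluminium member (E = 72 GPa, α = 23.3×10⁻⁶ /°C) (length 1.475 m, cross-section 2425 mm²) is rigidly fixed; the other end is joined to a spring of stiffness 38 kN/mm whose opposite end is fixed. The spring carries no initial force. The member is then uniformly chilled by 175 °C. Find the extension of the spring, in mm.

δ ≈ 4.55 mm

Free thermal contraction: δ_free = αΔT L = 23.3×10⁻⁶ × 175 × 1475 = 6.014 mm.
With a force P in the spring, the elastic change of the member is PL/(AE) and that of the spring is P/k; compatibility requires their sum to equal δ_free.
P [ L/(AE) + 1/k ] = δ_free → P [ 1475/(2425×72×10³) + 1/(38×10³) ] = 6.014.
P = 6.014 / 3.476×10⁻⁵ = 173000 N.
Spring extension = P/k = 173000/(38×10³) = 4.553 mm.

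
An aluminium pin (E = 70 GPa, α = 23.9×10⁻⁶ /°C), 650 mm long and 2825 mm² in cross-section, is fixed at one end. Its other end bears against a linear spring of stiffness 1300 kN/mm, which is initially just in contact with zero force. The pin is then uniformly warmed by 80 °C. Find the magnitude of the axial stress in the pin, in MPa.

The unrestrained thermal change is αΔT L = 23.9×10⁻⁶ × 80 × 650 = 1.243 mm.
Let P be the compressive force at the spring. The pin shortens elastically by PL/(AE) and the spring compresses by P/k; together these equal δ_free.
So P = δ_free / [L/(AE) + 1/k] = 1.243 / [ 650/(2825×70×10³) + 1/(1300×10³) ].
P = 1.243 / 4.056×10⁻⁶ = 306400 N.
σ = P/A = 306400/2825 = 108.5 MPa.

σ ≈ 108 MPa (compressive)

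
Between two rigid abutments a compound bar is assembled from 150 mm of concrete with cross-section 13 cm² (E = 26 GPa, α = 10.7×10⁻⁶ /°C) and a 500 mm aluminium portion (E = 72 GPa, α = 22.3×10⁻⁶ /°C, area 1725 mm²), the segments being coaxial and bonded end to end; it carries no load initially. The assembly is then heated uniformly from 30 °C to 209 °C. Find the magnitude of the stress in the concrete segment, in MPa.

σ ≈ 208 MPa (compressive)

Free thermal expansion of the whole bar: Σ αᵢΔT Lᵢ = 10.7×10⁻⁶×179×150 + 22.3×10⁻⁶×179×500 = 2.283 mm.
The walls prevent any net length change, so an axial force P (same in every segment) develops. Compatibility: P · Σ Lᵢ/(AᵢEᵢ) = δ_free.
Σ Lᵢ/(AᵢEᵢ) = 150/(1300×26×10³) + 500/(1725×72×10³) = 8.464×10⁻⁶ mm/N.
Hence P = δ_free / Σ(L/AE) = 2.283/8.464×10⁻⁶ = 269.8 kN (compressive).
σ_{concrete} = P / A = 269800 / 1300 = 207.5 MPa.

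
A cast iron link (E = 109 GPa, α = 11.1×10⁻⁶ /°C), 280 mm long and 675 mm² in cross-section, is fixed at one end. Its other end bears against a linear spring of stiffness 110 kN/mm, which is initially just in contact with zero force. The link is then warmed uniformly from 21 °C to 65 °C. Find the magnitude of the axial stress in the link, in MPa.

Free thermal expansion: δ_free = αΔT L = 11.1×10⁻⁶ × 44 × 280 = 0.1368 mm.
Let P be the compressive force at the spring. The link shortens elastically by PL/(AE) and the spring compresses by P/k; together these equal δ_free.
P [ L/(AE) + 1/k ] = δ_free → P [ 280/(675×109×10³) + 1/(110×10³) ] = 0.1368.
P = 0.1368 / 1.29×10⁻⁵ = 10600 N.
σ = P/A = 10600/675 = 15.71 MPa.

σ ≈ 15.7 MPa (compressive)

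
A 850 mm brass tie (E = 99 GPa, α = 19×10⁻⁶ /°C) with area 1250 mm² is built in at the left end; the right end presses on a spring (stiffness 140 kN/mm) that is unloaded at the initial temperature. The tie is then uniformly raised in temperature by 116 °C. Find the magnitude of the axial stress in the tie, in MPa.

If the spring were absent the tie would lengthen by αΔT L = 19×10⁻⁶ × 116 × 850 = 1.873 mm.
With a force P in the spring, the elastic change of the tie is PL/(AE) and that of the spring is P/k; compatibility requires their sum to equal δ_free.
So P = δ_free / [L/(AE) + 1/k] = 1.873 / [ 850/(1250×99×10³) + 1/(140×10³) ].
P = 1.873 / 1.401×10⁻⁵ = 133700 N.
σ = P/A = 133700/1250 = 107 MPa.

σ ≈ 107 MPa (compressive)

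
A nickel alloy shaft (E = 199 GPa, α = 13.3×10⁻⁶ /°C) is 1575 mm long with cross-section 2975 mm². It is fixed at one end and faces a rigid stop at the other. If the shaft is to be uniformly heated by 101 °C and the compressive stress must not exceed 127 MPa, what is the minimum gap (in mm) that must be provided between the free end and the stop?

g ≈ 1.11 mm

With no wall the shaft would lengthen by αΔT L = 13.3×10⁻⁶ × 101 × 1575 = 2.116 mm.
At the allowable stress the elastic shortening the wall may impose is σL/E = 127 × 1575 / (199×10³) = 1.005 mm.
So the gap has to take up the difference, g_min = δ_free − σL/E = 2.116 − 1.005 = 1.111 mm.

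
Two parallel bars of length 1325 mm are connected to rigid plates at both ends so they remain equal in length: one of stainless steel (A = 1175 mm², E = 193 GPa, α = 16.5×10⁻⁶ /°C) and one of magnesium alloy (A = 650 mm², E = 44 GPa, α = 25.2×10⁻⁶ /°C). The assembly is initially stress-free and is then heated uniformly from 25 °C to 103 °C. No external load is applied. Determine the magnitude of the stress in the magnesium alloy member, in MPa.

Both members must finish at the same length. With the larger α, the magnesium alloy tends to over-expand; the plates restrain it, putting the magnesium alloy in compression and the stainless steel in tension. With no external load the two internal forces are equal and opposite, magnitude P.
Equating the net (thermal + elastic) strains gives |α₁ − α₂|·ΔT = P·[1/(A₁E₁) + 1/(A₂E₂)].
|α₁ − α₂|·ΔT = 8.7×10⁻⁶ × 78 = 0.0006786.
1/(A₁E₁) + 1/(A₂E₂) = 1/(1175×193×10³) + 1/(650×44×10³) = 3.937×10⁻⁸ N⁻¹.
So P = 0.0006786 / 3.937×10⁻⁸ = 17.23 kN.
σ_{magnesium alloy} = P/A₂ = 17230/650 = 26.51 MPa, compressive.

σ ≈ 26.5 MPa (compressive)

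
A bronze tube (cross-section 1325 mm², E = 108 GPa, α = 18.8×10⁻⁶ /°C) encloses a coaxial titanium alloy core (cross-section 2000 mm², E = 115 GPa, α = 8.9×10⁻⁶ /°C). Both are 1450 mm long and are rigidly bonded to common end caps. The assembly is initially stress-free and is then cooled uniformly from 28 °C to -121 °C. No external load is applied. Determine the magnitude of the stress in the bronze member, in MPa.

Equilibrium of a rigid end plate with no external load gives equal and opposite internal forces ±P in the two members. Since α_{bronze} > α_{titanium alloy}, cooling drives the bronze into tension and the titanium alloy into compression.
Equating the net (thermal + elastic) strains gives |α₁ − α₂|·ΔT = P·[1/(A₁E₁) + 1/(A₂E₂)].
|α₁ − α₂|·ΔT = 9.9×10⁻⁶ × 149 = 0.001475.
1/(A₁E₁) + 1/(A₂E₂) = 1/(1325×108×10³) + 1/(2000×115×10³) = 1.134×10⁻⁸ N⁻¹.
So P = 0.001475 / 1.134×10⁻⁸ = 130.1 kN.
σ_{bronze} = P/A₁ = 130100/1325 = 98.21 MPa, tensile.

σ ≈ 98.2 MPa (tensile)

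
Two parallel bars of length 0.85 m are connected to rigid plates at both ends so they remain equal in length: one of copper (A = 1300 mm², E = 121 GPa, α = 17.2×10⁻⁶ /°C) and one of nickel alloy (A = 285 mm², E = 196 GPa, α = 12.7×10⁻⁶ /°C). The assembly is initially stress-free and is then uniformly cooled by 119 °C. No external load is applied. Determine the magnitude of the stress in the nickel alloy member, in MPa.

σ ≈ 77.5 MPa (compressive)

Equilibrium of a rigid end plate with no external load gives equal and opposite internal forces ±P in the two members. Since α_{copper} > α_{nickel alloy}, cooling drives the copper into tension and the nickel alloy into compression.
Compatibility of the two members (thermal + elastic change equal): (α₁ − α₂)ΔT = P·[1/(A₁E₁) + 1/(A₂E₂)].
|α₁ − α₂|·ΔT = 4.5×10⁻⁶ × 119 = 0.0005355.
1/(A₁E₁) + 1/(A₂E₂) = 1/(1300×121×10³) + 1/(285×196×10³) = 2.426×10⁻⁸ N⁻¹.
So P = 0.0005355 / 2.426×10⁻⁸ = 22.07 kN.
σ_{nickel alloy} = P/A₂ = 22070/285 = 77.45 MPa, compressive.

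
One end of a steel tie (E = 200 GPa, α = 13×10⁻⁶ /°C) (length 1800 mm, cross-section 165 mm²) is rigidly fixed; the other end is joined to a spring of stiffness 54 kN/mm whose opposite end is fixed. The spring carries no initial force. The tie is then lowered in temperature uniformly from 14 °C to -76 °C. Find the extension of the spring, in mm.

δ ≈ 0.534 mm

If the spring were absent the tie would shorten by αΔT L = 13×10⁻⁶ × 90 × 1800 = 2.106 mm.
With a force P in the spring, the elastic change of the tie is PL/(AE) and that of the spring is P/k; compatibility requires their sum to equal δ_free.
P [ L/(AE) + 1/k ] = δ_free → P [ 1800/(165×200×10³) + 1/(54×10³) ] = 2.106.
P = 2.106 / 7.306×10⁻⁵ = 28820 N.
Spring extension = P/k = 28820/(54×10³) = 0.5338 mm.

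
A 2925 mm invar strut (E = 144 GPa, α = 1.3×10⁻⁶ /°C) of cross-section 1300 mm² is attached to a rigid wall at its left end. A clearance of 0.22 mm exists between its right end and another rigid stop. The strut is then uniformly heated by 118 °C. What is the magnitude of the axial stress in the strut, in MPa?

Free thermal elongation = αΔT L = 1.3×10⁻⁶ × 118 × 2925 = 0.4487 mm.
This exceeds the 0.22 mm gap, so the wall pushes back. The portion of expansion that must be recovered elastically is δ_free − gap = 0.4487 − 0.22 = 0.2287 mm.
Compatibility: PL/(AE) = 0.2287 mm, so σ = P/A = E × (0.2287/2925) = 11.26 MPa.

σ ≈ 11.3 MPa (compressive)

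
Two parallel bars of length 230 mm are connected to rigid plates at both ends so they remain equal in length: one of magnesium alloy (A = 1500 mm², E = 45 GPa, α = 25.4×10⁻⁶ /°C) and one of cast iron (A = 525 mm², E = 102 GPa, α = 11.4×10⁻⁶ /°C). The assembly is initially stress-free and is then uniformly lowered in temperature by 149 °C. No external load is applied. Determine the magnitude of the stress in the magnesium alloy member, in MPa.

σ ≈ 41.5 MPa (tensile)

Equilibrium of a rigid end plate with no external load gives equal and opposite internal forces ±P in the two members. Since α_{magnesium alloy} > α_{cast iron}, cooling drives the magnesium alloy into tension and the cast iron into compression.
Setting the final lengths equal and cancelling L: (α₁ − α₂)ΔT = P/(A₁E₁) + P/(A₂E₂).
|α₁ − α₂|·ΔT = 14×10⁻⁶ × 149 = 0.002086.
1/(A₁E₁) + 1/(A₂E₂) = 1/(1500×45×10³) + 1/(525×102×10³) = 3.349×10⁻⁸ N⁻¹.
So P = 0.002086 / 3.349×10⁻⁸ = 62.29 kN.
σ_{magnesium alloy} = P/A₁ = 62290/1500 = 41.53 MPa, tensile.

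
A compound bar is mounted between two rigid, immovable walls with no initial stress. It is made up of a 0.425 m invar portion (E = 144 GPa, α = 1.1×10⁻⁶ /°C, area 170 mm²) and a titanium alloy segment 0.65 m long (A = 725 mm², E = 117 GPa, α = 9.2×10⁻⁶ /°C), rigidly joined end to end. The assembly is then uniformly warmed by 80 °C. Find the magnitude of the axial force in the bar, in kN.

P ≈ 20.6 kN (compressive)

With the walls removed the bar would change length by δ_free = Σ αᵢΔT Lᵢ = 1.1×10⁻⁶×80×425 + 9.2×10⁻⁶×80×650 = 0.5158 mm.
The walls prevent any net length change, so an axial force P (same in every segment) develops. Compatibility: P · Σ Lᵢ/(AᵢEᵢ) = δ_free.
Σ Lᵢ/(AᵢEᵢ) = 425/(170×144×10³) + 650/(725×117×10³) = 2.502×10⁻⁵ mm/N.
P = 0.5158 / 2.502×10⁻⁵ = 20610 N = 20.61 kN, compressive.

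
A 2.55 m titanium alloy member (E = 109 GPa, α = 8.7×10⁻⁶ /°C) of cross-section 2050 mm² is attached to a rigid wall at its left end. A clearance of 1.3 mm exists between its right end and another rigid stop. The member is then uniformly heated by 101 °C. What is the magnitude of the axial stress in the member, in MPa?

σ ≈ 40.2 MPa (compressive)

Unrestrained expansion: δ_free = αΔT L = 8.7×10⁻⁶ × 101 × 2550 = 2.241 mm.
The gap closes (δ_free > 1.3 mm) and the wall then resists a further 2.241 − 1.3 = 0.9407 mm of expansion.
That suppressed elongation corresponds to σ = E·Δ/L = 109×10³ × 0.9407/2550 = 40.21 MPa.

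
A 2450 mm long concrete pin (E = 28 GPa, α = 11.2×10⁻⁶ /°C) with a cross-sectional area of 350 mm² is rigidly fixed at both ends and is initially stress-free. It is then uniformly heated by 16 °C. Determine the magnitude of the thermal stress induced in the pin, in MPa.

σ ≈ 5.02 MPa (compressive)

Because both ends are immovable the net strain is zero, and the suppressed thermal strain is αΔT = 11.2×10⁻⁶ × 16 = 179.2×10⁻⁶.
σ = EαΔT = 28×10³ × 11.2×10⁻⁶ × 16 = 5.018 MPa (compressive; the pin is trying to expand).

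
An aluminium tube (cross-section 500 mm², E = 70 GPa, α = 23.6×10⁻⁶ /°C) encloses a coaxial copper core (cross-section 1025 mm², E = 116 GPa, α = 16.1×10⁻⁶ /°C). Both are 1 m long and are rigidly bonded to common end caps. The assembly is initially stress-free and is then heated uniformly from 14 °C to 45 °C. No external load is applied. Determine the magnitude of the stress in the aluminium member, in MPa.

σ ≈ 12.6 MPa (compressive)

Equilibrium of a rigid end plate with no external load gives equal and opposite internal forces ±P in the two members. Since α_{aluminium} > α_{copper}, heating drives the aluminium into compression and the copper into tension.
Equating the net (thermal + elastic) strains gives |α₁ − α₂|·ΔT = P·[1/(A₁E₁) + 1/(A₂E₂)].
|α₁ − α₂|·ΔT = 7.5×10⁻⁶ × 31 = 0.0002325.
1/(A₁E₁) + 1/(A₂E₂) = 1/(500×70×10³) + 1/(1025×116×10³) = 3.698×10⁻⁸ N⁻¹.
P = 0.0002325 / 3.698×10⁻⁸ = 6287 N = 6.287 kN.
σ_{aluminium} = P/A₁ = 6287/500 = 12.57 MPa, compressive.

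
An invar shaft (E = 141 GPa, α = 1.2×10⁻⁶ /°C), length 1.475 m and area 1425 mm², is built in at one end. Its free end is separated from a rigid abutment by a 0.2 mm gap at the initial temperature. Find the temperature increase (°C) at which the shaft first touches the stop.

ΔT ≈ 113 °C

The gap closes when αΔT L = 0.2 mm, since the shaft is still unstressed at that instant.
ΔT = 0.2 / (1.2×10⁻⁶ × 1475) = 113 °C.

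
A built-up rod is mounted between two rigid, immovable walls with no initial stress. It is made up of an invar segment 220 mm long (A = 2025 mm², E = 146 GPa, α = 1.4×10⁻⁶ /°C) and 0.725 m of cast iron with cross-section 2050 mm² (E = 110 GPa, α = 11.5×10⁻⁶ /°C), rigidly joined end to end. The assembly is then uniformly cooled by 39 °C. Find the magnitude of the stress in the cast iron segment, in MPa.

σ ≈ 41.5 MPa (tensile)

If the supports were absent, the total length change would be Σ αᵢΔT Lᵢ = 1.4×10⁻⁶×39×220 + 11.5×10⁻⁶×39×725 = 0.3372 mm.
The walls prevent any net length change, so an axial force P (same in every segment) develops. Compatibility: P · Σ Lᵢ/(AᵢEᵢ) = δ_free.
Σ Lᵢ/(AᵢEᵢ) = 220/(2025×146×10³) + 725/(2050×110×10³) = 3.959×10⁻⁶ mm/N.
P = 0.3372 / 3.959×10⁻⁶ = 85160 N = 85.16 kN, tensile.
σ_{cast iron} = P / A = 85160 / 2050 = 41.54 MPa.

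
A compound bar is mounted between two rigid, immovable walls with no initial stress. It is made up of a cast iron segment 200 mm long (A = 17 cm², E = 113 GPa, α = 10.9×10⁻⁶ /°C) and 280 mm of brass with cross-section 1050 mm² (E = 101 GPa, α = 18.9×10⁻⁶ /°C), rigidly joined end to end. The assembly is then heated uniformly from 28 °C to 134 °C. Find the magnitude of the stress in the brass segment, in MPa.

σ ≈ 205 MPa (compressive)

With the walls removed the bar would change length by δ_free = Σ αᵢΔT Lᵢ = 10.9×10⁻⁶×106×200 + 18.9×10⁻⁶×106×280 = 0.792 mm.
The walls prevent any net length change, so an axial force P (same in every segment) develops. Compatibility: P · Σ Lᵢ/(AᵢEᵢ) = δ_free.
The series flexibility is Σ Lᵢ/(AᵢEᵢ) = 200/(1700×113×10³) + 280/(1050×101×10³) = 3.681×10⁻⁶ mm/N.
P = 0.792 / 3.681×10⁻⁶ = 215100 N = 215.1 kN, compressive.
σ_{brass} = P / A = 215100 / 1050 = 204.9 MPa.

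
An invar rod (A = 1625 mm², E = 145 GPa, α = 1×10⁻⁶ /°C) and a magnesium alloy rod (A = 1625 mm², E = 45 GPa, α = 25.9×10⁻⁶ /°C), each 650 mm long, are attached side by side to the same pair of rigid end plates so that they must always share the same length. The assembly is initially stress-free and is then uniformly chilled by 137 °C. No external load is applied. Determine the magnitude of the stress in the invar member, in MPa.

The magnesium alloy has the larger α, so on cooling it would change length more than the invar if both were free. The rigid plates force a common final length, so the magnesium alloy is put into tension and the invar into compression, with equal and opposite forces P (no external load).
Compatibility of the two members (thermal + elastic change equal): (α₁ − α₂)ΔT = P·[1/(A₁E₁) + 1/(A₂E₂)].
|α₁ − α₂|·ΔT = 24.9×10⁻⁶ × 137 = 0.003411.
1/(A₁E₁) + 1/(A₂E₂) = 1/(1625×145×10³) + 1/(1625×45×10³) = 1.792×10⁻⁸ N⁻¹.
P = 0.003411 / 1.792×10⁻⁸ = 190400 N = 190.4 kN.
σ_{invar} = P/A₁ = 190400/1625 = 117.2 MPa, compressive.

σ ≈ 117 MPa (compressive)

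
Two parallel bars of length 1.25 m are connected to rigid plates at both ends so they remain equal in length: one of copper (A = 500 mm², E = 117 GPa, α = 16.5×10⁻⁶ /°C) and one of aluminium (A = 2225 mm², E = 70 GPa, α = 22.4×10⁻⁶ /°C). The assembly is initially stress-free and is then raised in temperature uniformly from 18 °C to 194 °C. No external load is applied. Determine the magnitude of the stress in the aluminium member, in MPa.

The aluminium has the larger α, so on heating it would change length more than the copper if both were free. The rigid plates force a common final length, so the aluminium is put into compression and the copper into tension, with equal and opposite forces P (no external load).
Setting the final lengths equal and cancelling L: (α₁ − α₂)ΔT = P/(A₁E₁) + P/(A₂E₂).
|α₁ − α₂|·ΔT = 5.9×10⁻⁶ × 176 = 0.001038.
1/(A₁E₁) + 1/(A₂E₂) = 1/(500×117×10³) + 1/(2225×70×10³) = 2.351×10⁻⁸ N⁻¹.
P = 0.001038 / 2.351×10⁻⁸ = 44160 N = 44.16 kN.
σ_{aluminium} = P/A₂ = 44160/2225 = 19.85 MPa, compressive.

σ ≈ 19.8 MPa (compressive)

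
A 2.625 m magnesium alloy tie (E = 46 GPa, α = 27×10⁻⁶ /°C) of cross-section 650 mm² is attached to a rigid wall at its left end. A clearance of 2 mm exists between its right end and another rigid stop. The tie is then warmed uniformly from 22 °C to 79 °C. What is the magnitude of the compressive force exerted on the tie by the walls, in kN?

Free thermal elongation = αΔT L = 27×10⁻⁶ × 57 × 2625 = 4.04 mm.
After closing the 2 mm clearance, 4.04 − 2 = 2.04 mm of expansion remains to be suppressed by the wall.
That suppressed elongation corresponds to σ = E·Δ/L = 46×10³ × 2.04/2625 = 35.75 MPa.
P = σA = 35.75 × 650 = 23.24 kN.

P ≈ 23.2 kN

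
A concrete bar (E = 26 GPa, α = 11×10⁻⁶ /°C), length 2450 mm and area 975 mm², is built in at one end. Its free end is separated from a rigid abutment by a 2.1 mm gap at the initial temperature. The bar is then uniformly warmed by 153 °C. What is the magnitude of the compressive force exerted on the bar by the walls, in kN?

Free thermal elongation = αΔT L = 11×10⁻⁶ × 153 × 2450 = 4.123 mm.
The gap closes (δ_free > 2.1 mm) and the wall then resists a further 4.123 − 2.1 = 2.023 mm of expansion.
So σ = E(δ_free − g)/L = 26×10³ × 2.023/2450 = 21.47 MPa.
Force on the wall = σA = 21.47 × 975 mm² = 20.94 kN.

P ≈ 20.9 kN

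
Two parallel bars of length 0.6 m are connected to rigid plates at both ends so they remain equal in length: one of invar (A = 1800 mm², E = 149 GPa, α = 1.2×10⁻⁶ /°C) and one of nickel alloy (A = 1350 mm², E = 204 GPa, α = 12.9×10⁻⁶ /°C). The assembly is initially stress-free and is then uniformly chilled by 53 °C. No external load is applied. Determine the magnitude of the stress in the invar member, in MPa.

Equilibrium of a rigid end plate with no external load gives equal and opposite internal forces ±P in the two members. Since α_{nickel alloy} > α_{invar}, cooling drives the nickel alloy into tension and the invar into compression.
Equating the net (thermal + elastic) strains gives |α₁ − α₂|·ΔT = P·[1/(A₁E₁) + 1/(A₂E₂)].
|α₁ − α₂|·ΔT = 11.7×10⁻⁶ × 53 = 0.0006201.
1/(A₁E₁) + 1/(A₂E₂) = 1/(1800×149×10³) + 1/(1350×204×10³) = 7.36×10⁻⁹ N⁻¹.
So P = 0.0006201 / 7.36×10⁻⁹ = 84.26 kN.
σ_{invar} = P/A₁ = 84260/1800 = 46.81 MPa, compressive.

σ ≈ 46.8 MPa (compressive)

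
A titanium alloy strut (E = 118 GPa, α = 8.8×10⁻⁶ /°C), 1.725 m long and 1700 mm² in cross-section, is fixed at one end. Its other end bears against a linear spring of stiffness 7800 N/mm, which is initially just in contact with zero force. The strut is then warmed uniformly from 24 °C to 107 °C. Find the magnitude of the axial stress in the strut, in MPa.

The unrestrained thermal change is αΔT L = 8.8×10⁻⁶ × 83 × 1725 = 1.26 mm.
Let P be the compressive force at the spring. The strut shortens elastically by PL/(AE) and the spring compresses by P/k; together these equal δ_free.
So P = δ_free / [L/(AE) + 1/k] = 1.26 / [ 1725/(1700×118×10³) + 1/(7800) ].
P = 1.26 / 0.0001368 = 9210 N.
σ = P/A = 9210/1700 = 5.418 MPa.

σ ≈ 5.42 MPa (compressive)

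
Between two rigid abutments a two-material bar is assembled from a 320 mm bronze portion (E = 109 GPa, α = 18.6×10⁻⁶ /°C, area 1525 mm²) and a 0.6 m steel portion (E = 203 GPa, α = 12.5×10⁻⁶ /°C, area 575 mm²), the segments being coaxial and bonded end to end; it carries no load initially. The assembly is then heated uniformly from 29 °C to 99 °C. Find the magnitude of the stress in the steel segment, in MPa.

If the supports were absent, the total length change would be Σ αᵢΔT Lᵢ = 18.6×10⁻⁶×70×320 + 12.5×10⁻⁶×70×600 = 0.9416 mm.
The walls prevent any net length change, so an axial force P (same in every segment) develops. Compatibility: P · Σ Lᵢ/(AᵢEᵢ) = δ_free.
The series flexibility is Σ Lᵢ/(AᵢEᵢ) = 320/(1525×109×10³) + 600/(575×203×10³) = 7.065×10⁻⁶ mm/N.
P = 0.9416 / 7.065×10⁻⁶ = 133300 N = 133.3 kN, compressive.
σ_{steel} = P / A = 133300 / 575 = 231.8 MPa.

σ ≈ 232 MPa (compressive)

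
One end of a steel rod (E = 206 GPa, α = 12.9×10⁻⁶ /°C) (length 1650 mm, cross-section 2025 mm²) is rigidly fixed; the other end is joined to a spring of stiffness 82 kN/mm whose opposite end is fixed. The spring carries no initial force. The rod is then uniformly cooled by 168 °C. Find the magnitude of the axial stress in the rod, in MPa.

If the spring were absent the rod would shorten by αΔT L = 12.9×10⁻⁶ × 168 × 1650 = 3.576 mm.
Let P be the tensile force in the spring. The rod extends elastically by PL/(AE) and the spring stretches by P/k; together these equal δ_free.
P [ L/(AE) + 1/k ] = δ_free → P [ 1650/(2025×206×10³) + 1/(82×10³) ] = 3.576.
P = 3.576 / 1.615×10⁻⁵ = 221400 N.
σ = P/A = 221400/2025 = 109.3 MPa.

σ ≈ 109 MPa (tensile)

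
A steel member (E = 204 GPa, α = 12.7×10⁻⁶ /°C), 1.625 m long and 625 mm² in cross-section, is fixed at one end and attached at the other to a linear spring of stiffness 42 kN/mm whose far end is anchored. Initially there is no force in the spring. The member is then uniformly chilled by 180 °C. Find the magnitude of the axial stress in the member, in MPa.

If the spring were absent the member would shorten by αΔT L = 12.7×10⁻⁶ × 180 × 1625 = 3.715 mm.
With a force P in the spring, the elastic change of the member is PL/(AE) and that of the spring is P/k; compatibility requires their sum to equal δ_free.
So P = δ_free / [L/(AE) + 1/k] = 3.715 / [ 1625/(625×204×10³) + 1/(42×10³) ].
P = 3.715 / 3.655×10⁻⁵ = 101600 N.
σ = P/A = 101600/625 = 162.6 MPa.

σ ≈ 163 MPa (tensile)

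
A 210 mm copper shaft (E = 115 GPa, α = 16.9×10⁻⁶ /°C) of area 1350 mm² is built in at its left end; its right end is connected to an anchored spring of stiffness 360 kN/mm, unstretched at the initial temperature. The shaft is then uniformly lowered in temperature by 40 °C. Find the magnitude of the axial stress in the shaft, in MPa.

σ ≈ 25.5 MPa (tensile)

The unrestrained thermal change is αΔT L = 16.9×10⁻⁶ × 40 × 210 = 0.142 mm.
Let P be the tensile force in the spring. The shaft extends elastically by PL/(AE) and the spring stretches by P/k; together these equal δ_free.
P [ L/(AE) + 1/k ] = δ_free → P [ 210/(1350×115×10³) + 1/(360×10³) ] = 0.142.
P = 0.142 / 4.13×10⁻⁶ = 34370 N.
σ = P/A = 34370/1350 = 25.46 MPa.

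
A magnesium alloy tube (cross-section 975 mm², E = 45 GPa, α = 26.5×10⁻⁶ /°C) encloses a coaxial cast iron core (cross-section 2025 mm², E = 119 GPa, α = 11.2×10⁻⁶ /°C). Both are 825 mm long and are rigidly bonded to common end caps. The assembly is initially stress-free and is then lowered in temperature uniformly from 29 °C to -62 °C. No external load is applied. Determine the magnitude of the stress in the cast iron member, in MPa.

Equilibrium of a rigid end plate with no external load gives equal and opposite internal forces ±P in the two members. Since α_{magnesium alloy} > α_{cast iron}, cooling drives the magnesium alloy into tension and the cast iron into compression.
Equating the net (thermal + elastic) strains gives |α₁ − α₂|·ΔT = P·[1/(A₁E₁) + 1/(A₂E₂)].
|α₁ − α₂|·ΔT = 15.3×10⁻⁶ × 91 = 0.001392.
1/(A₁E₁) + 1/(A₂E₂) = 1/(975×45×10³) + 1/(2025×119×10³) = 2.694×10⁻⁸ N⁻¹.
P = 0.001392 / 2.694×10⁻⁸ = 51680 N = 51.68 kN.
σ_{cast iron} = P/A₂ = 51680/2025 = 25.52 MPa, compressive.

σ ≈ 25.5 MPa (compressive)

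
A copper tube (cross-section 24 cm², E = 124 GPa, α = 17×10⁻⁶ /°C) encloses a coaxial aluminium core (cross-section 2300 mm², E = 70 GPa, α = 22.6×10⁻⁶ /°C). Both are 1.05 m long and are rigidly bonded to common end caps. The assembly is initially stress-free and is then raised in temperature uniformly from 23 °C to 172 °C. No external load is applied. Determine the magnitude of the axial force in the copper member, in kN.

P ≈ 87.2 kN (tensile in the copper)

Both members must finish at the same length. With the larger α, the aluminium tends to over-expand; the plates restrain it, putting the aluminium in compression and the copper in tension. With no external load the two internal forces are equal and opposite, magnitude P.
Setting the final lengths equal and cancelling L: (α₁ − α₂)ΔT = P/(A₁E₁) + P/(A₂E₂).
|α₁ − α₂|·ΔT = 5.6×10⁻⁶ × 149 = 0.0008344.
1/(A₁E₁) + 1/(A₂E₂) = 1/(2400×124×10³) + 1/(2300×70×10³) = 9.571×10⁻⁹ N⁻¹.
P = 0.0008344 / 9.571×10⁻⁹ = 87180 N = 87.18 kN.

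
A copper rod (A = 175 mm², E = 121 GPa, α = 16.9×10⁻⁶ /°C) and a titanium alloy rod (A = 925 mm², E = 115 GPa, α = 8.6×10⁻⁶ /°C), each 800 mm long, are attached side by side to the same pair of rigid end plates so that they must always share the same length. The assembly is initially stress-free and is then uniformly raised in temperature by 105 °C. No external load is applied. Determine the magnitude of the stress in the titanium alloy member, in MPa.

Equilibrium of a rigid end plate with no external load gives equal and opposite internal forces ±P in the two members. Since α_{copper} > α_{titanium alloy}, heating drives the copper into compression and the titanium alloy into tension.
Setting the final lengths equal and cancelling L: (α₁ − α₂)ΔT = P/(A₁E₁) + P/(A₂E₂).
|α₁ − α₂|·ΔT = 8.3×10⁻⁶ × 105 = 0.0008715.
1/(A₁E₁) + 1/(A₂E₂) = 1/(175×121×10³) + 1/(925×115×10³) = 5.663×10⁻⁸ N⁻¹.
So P = 0.0008715 / 5.663×10⁻⁸ = 15.39 kN.
σ_{titanium alloy} = P/A₂ = 15390/925 = 16.64 MPa, tensile.

σ ≈ 16.6 MPa (tensile)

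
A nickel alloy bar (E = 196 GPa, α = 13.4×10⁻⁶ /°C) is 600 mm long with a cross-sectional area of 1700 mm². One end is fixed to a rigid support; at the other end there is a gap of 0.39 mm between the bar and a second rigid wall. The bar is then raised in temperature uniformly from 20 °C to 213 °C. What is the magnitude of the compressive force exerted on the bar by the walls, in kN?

P ≈ 645 kN

If the wall were absent the bar would grow by αΔT L = 13.4×10⁻⁶ × 193 × 600 = 1.552 mm.
The gap closes (δ_free > 0.39 mm) and the wall then resists a further 1.552 − 0.39 = 1.162 mm of expansion.
Compatibility: PL/(AE) = 1.162 mm, so σ = P/A = E × (1.162/600) = 379.5 MPa.
Force on the wall = σA = 379.5 × 1700 mm² = 645.1 kN.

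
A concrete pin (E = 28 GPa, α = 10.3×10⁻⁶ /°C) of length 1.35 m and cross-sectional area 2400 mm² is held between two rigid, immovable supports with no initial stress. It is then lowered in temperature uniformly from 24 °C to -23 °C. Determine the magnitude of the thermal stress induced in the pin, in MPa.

σ ≈ 13.6 MPa (tensile)

The supports are rigid, so the total axial strain is zero. The restrained thermal strain is ε = αΔT = 10.3×10⁻⁶ × 47 = 484.1×10⁻⁶.
σ = EαΔT = 28×10³ × 10.3×10⁻⁶ × 47 = 13.55 MPa (tensile; the pin is trying to contract).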